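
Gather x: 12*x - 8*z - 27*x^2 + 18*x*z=-27*x^2 + x*(18*z + 12) - 8*z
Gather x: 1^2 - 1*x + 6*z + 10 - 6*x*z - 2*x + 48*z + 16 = x*(-6*z - 3) + 54*z + 27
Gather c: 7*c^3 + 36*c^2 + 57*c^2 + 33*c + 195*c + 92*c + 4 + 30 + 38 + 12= 7*c^3 + 93*c^2 + 320*c + 84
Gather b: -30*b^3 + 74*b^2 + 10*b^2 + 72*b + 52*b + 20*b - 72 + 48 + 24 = -30*b^3 + 84*b^2 + 144*b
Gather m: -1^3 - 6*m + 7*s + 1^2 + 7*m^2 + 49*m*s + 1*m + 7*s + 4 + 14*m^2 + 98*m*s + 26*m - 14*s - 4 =21*m^2 + m*(147*s + 21)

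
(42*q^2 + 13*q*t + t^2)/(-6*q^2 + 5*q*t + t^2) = (-7*q - t)/(q - t)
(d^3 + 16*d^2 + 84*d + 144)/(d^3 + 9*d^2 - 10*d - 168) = (d^2 + 10*d + 24)/(d^2 + 3*d - 28)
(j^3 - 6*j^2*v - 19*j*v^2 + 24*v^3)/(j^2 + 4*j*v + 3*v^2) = (j^2 - 9*j*v + 8*v^2)/(j + v)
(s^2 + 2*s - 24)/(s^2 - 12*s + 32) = (s + 6)/(s - 8)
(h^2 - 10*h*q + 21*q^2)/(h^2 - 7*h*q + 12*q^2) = (-h + 7*q)/(-h + 4*q)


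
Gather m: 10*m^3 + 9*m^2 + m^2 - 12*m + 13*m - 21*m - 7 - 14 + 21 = 10*m^3 + 10*m^2 - 20*m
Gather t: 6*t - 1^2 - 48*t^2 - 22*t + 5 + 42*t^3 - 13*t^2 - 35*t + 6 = 42*t^3 - 61*t^2 - 51*t + 10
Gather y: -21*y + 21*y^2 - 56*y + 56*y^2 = 77*y^2 - 77*y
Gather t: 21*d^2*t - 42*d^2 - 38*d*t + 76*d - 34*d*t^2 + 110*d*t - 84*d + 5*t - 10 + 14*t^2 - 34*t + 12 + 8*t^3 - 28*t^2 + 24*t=-42*d^2 - 8*d + 8*t^3 + t^2*(-34*d - 14) + t*(21*d^2 + 72*d - 5) + 2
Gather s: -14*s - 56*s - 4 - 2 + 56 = 50 - 70*s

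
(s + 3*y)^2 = s^2 + 6*s*y + 9*y^2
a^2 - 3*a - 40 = (a - 8)*(a + 5)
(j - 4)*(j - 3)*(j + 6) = j^3 - j^2 - 30*j + 72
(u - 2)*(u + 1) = u^2 - u - 2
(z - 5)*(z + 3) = z^2 - 2*z - 15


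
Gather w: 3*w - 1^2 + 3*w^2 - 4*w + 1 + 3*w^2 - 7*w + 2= 6*w^2 - 8*w + 2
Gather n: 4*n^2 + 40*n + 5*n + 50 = 4*n^2 + 45*n + 50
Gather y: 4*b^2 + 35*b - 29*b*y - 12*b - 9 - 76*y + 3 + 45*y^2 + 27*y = 4*b^2 + 23*b + 45*y^2 + y*(-29*b - 49) - 6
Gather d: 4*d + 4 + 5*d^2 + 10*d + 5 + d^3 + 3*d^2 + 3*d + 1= d^3 + 8*d^2 + 17*d + 10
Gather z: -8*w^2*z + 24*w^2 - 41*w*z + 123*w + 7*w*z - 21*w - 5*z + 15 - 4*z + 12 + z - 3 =24*w^2 + 102*w + z*(-8*w^2 - 34*w - 8) + 24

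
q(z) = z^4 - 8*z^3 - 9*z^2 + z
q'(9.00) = 811.00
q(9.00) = 9.00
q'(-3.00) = -269.00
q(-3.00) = 213.00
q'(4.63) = -199.81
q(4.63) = -522.78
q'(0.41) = -10.14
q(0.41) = -1.63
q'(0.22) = -4.08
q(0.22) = -0.30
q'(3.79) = -194.20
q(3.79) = -354.68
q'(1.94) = -95.04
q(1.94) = -76.18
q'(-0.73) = -0.21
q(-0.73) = -2.13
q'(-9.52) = -5453.98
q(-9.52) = 14291.09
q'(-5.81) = -1489.06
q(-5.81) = 2398.84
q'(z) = 4*z^3 - 24*z^2 - 18*z + 1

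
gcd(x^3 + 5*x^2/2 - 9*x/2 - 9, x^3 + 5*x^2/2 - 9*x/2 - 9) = x^3 + 5*x^2/2 - 9*x/2 - 9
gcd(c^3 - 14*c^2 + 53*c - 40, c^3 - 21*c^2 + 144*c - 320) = c^2 - 13*c + 40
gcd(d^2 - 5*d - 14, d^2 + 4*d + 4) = d + 2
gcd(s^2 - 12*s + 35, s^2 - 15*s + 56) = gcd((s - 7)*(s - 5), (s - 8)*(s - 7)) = s - 7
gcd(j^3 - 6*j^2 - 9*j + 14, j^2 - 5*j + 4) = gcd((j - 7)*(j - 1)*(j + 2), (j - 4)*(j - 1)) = j - 1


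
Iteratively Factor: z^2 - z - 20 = (z + 4)*(z - 5)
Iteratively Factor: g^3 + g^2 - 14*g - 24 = (g + 2)*(g^2 - g - 12) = (g + 2)*(g + 3)*(g - 4)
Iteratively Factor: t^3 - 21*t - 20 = (t + 4)*(t^2 - 4*t - 5) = (t + 1)*(t + 4)*(t - 5)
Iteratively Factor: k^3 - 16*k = (k + 4)*(k^2 - 4*k) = k*(k + 4)*(k - 4)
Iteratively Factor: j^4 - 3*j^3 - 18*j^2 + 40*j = (j + 4)*(j^3 - 7*j^2 + 10*j) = j*(j + 4)*(j^2 - 7*j + 10) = j*(j - 2)*(j + 4)*(j - 5)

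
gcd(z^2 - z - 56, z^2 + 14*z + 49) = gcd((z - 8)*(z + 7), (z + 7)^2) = z + 7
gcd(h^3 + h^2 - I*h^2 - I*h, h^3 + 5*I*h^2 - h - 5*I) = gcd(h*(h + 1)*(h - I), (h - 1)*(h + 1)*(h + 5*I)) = h + 1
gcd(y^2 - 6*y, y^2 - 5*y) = y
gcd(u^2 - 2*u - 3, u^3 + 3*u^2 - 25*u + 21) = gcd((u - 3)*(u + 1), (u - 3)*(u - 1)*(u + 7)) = u - 3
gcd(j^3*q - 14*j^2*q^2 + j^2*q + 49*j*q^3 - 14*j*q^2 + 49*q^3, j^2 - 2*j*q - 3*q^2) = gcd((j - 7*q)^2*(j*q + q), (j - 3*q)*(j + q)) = 1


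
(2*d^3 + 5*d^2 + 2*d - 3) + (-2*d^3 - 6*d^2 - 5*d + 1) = -d^2 - 3*d - 2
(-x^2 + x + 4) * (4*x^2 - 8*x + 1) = -4*x^4 + 12*x^3 + 7*x^2 - 31*x + 4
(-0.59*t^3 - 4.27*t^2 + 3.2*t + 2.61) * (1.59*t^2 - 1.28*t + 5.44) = -0.9381*t^5 - 6.0341*t^4 + 7.344*t^3 - 23.1749*t^2 + 14.0672*t + 14.1984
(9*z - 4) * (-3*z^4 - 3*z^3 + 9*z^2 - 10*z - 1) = -27*z^5 - 15*z^4 + 93*z^3 - 126*z^2 + 31*z + 4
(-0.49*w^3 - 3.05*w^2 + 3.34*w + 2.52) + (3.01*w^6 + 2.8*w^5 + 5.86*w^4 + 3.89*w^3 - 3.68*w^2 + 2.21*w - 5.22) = 3.01*w^6 + 2.8*w^5 + 5.86*w^4 + 3.4*w^3 - 6.73*w^2 + 5.55*w - 2.7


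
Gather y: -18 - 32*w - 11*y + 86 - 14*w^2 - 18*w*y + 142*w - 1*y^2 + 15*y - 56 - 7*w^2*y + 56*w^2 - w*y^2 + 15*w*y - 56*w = 42*w^2 + 54*w + y^2*(-w - 1) + y*(-7*w^2 - 3*w + 4) + 12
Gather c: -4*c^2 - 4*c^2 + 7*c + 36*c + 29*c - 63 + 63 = -8*c^2 + 72*c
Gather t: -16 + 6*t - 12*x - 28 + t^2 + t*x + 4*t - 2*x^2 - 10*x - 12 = t^2 + t*(x + 10) - 2*x^2 - 22*x - 56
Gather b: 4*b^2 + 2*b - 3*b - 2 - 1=4*b^2 - b - 3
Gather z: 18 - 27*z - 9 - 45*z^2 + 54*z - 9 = -45*z^2 + 27*z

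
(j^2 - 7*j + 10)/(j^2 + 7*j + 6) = (j^2 - 7*j + 10)/(j^2 + 7*j + 6)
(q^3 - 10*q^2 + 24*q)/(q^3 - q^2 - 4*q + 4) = q*(q^2 - 10*q + 24)/(q^3 - q^2 - 4*q + 4)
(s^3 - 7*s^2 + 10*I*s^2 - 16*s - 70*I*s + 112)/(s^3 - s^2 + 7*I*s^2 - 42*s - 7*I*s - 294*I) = (s^2 + 10*I*s - 16)/(s^2 + s*(6 + 7*I) + 42*I)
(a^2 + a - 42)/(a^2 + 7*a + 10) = (a^2 + a - 42)/(a^2 + 7*a + 10)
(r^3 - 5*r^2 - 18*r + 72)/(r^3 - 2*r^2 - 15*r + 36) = (r - 6)/(r - 3)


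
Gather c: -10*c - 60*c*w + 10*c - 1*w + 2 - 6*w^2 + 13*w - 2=-60*c*w - 6*w^2 + 12*w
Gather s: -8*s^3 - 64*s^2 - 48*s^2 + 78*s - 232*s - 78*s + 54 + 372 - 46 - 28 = -8*s^3 - 112*s^2 - 232*s + 352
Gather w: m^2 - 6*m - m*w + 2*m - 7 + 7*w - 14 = m^2 - 4*m + w*(7 - m) - 21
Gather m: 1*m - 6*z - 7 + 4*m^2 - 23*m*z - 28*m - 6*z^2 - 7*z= 4*m^2 + m*(-23*z - 27) - 6*z^2 - 13*z - 7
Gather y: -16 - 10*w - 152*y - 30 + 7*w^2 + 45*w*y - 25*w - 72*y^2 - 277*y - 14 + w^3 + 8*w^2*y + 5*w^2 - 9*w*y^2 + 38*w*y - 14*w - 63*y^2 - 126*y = w^3 + 12*w^2 - 49*w + y^2*(-9*w - 135) + y*(8*w^2 + 83*w - 555) - 60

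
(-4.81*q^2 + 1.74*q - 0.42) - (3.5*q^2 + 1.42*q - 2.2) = -8.31*q^2 + 0.32*q + 1.78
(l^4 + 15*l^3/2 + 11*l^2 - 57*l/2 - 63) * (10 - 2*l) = -2*l^5 - 5*l^4 + 53*l^3 + 167*l^2 - 159*l - 630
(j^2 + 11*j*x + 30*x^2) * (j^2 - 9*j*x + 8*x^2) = j^4 + 2*j^3*x - 61*j^2*x^2 - 182*j*x^3 + 240*x^4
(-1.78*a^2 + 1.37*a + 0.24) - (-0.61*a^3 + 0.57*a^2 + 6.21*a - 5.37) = 0.61*a^3 - 2.35*a^2 - 4.84*a + 5.61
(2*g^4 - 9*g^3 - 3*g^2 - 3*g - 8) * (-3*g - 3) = -6*g^5 + 21*g^4 + 36*g^3 + 18*g^2 + 33*g + 24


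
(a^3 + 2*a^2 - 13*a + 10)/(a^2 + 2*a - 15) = (a^2 - 3*a + 2)/(a - 3)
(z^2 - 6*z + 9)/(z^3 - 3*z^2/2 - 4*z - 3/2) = 2*(z - 3)/(2*z^2 + 3*z + 1)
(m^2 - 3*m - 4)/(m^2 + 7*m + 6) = (m - 4)/(m + 6)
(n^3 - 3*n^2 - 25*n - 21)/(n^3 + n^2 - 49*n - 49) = (n + 3)/(n + 7)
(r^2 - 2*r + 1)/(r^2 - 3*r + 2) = (r - 1)/(r - 2)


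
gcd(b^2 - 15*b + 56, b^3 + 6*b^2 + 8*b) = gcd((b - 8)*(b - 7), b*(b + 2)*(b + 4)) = 1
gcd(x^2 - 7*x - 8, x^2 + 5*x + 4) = x + 1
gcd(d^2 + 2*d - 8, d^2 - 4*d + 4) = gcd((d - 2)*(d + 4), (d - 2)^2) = d - 2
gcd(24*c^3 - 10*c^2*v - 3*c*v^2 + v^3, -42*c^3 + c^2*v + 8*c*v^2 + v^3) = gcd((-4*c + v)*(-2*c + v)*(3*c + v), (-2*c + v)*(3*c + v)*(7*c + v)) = -6*c^2 + c*v + v^2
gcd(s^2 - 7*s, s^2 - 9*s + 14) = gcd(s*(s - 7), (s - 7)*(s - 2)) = s - 7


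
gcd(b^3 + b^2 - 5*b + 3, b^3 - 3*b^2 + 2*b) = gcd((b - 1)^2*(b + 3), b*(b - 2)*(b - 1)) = b - 1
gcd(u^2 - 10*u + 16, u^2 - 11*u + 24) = u - 8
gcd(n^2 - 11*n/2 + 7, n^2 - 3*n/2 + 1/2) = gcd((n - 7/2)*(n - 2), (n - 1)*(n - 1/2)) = 1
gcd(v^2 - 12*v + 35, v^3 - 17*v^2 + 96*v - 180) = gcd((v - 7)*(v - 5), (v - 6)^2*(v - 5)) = v - 5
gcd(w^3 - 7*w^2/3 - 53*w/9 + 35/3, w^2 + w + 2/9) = 1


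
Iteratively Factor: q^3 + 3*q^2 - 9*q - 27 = (q - 3)*(q^2 + 6*q + 9) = (q - 3)*(q + 3)*(q + 3)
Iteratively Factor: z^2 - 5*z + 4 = (z - 1)*(z - 4)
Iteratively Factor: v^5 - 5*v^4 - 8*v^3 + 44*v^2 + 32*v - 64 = (v - 1)*(v^4 - 4*v^3 - 12*v^2 + 32*v + 64) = (v - 1)*(v + 2)*(v^3 - 6*v^2 + 32) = (v - 4)*(v - 1)*(v + 2)*(v^2 - 2*v - 8) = (v - 4)^2*(v - 1)*(v + 2)*(v + 2)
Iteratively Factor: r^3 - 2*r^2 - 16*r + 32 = (r + 4)*(r^2 - 6*r + 8) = (r - 2)*(r + 4)*(r - 4)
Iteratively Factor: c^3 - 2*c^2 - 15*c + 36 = (c - 3)*(c^2 + c - 12) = (c - 3)*(c + 4)*(c - 3)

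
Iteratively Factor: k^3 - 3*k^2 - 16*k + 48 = (k - 3)*(k^2 - 16) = (k - 4)*(k - 3)*(k + 4)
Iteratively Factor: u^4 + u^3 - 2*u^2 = (u)*(u^3 + u^2 - 2*u) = u^2*(u^2 + u - 2) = u^2*(u + 2)*(u - 1)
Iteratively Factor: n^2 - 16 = (n - 4)*(n + 4)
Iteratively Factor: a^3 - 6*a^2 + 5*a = (a - 1)*(a^2 - 5*a) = (a - 5)*(a - 1)*(a)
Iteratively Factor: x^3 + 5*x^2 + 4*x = (x)*(x^2 + 5*x + 4) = x*(x + 1)*(x + 4)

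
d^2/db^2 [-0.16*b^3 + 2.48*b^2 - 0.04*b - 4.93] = 4.96 - 0.96*b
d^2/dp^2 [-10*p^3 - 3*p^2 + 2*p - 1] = -60*p - 6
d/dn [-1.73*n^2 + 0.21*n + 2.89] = 0.21 - 3.46*n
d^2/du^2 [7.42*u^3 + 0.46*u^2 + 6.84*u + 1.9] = 44.52*u + 0.92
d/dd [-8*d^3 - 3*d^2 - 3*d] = -24*d^2 - 6*d - 3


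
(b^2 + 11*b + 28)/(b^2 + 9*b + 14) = (b + 4)/(b + 2)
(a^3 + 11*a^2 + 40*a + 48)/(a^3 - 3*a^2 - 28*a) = (a^2 + 7*a + 12)/(a*(a - 7))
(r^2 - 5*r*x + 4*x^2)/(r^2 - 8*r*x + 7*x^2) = (-r + 4*x)/(-r + 7*x)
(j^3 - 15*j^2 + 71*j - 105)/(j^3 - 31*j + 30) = (j^2 - 10*j + 21)/(j^2 + 5*j - 6)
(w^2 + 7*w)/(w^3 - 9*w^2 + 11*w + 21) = w*(w + 7)/(w^3 - 9*w^2 + 11*w + 21)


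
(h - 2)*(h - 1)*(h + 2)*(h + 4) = h^4 + 3*h^3 - 8*h^2 - 12*h + 16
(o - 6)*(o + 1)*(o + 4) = o^3 - o^2 - 26*o - 24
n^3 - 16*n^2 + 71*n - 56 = (n - 8)*(n - 7)*(n - 1)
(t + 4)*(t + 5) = t^2 + 9*t + 20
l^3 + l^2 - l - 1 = (l - 1)*(l + 1)^2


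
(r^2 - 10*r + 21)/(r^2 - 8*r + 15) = (r - 7)/(r - 5)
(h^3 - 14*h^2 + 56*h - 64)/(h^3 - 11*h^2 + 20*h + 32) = (h - 2)/(h + 1)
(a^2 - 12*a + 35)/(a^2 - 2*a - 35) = (a - 5)/(a + 5)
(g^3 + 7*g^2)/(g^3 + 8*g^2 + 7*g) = g/(g + 1)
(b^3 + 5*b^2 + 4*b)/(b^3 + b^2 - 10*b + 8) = b*(b + 1)/(b^2 - 3*b + 2)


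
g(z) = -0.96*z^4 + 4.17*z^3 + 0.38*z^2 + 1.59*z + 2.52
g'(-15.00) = 15764.94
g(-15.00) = -62609.58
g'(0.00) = 1.59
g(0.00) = 2.52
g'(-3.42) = 298.92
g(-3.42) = -296.61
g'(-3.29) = 271.25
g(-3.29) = -259.57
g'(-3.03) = 220.96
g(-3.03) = -195.73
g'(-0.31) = 2.67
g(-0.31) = 1.93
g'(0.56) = 5.26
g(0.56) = 4.17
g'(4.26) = -65.01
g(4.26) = 22.41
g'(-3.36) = 285.93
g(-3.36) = -279.07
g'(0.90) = 9.61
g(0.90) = 6.67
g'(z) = -3.84*z^3 + 12.51*z^2 + 0.76*z + 1.59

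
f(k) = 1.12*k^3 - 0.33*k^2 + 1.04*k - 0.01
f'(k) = 3.36*k^2 - 0.66*k + 1.04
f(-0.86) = -1.86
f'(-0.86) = 4.09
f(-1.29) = -4.31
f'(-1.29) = 7.48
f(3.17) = 35.65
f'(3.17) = 32.71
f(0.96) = 1.68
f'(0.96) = 3.50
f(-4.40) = -106.38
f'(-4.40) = 68.99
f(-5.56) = -208.50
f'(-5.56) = 108.58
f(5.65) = 197.34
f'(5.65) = 104.57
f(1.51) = 4.66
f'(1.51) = 7.70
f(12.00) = 1900.31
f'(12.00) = 476.96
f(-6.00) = -260.05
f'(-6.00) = 125.96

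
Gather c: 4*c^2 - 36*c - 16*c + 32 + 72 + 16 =4*c^2 - 52*c + 120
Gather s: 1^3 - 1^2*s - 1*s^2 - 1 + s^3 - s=s^3 - s^2 - 2*s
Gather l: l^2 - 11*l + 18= l^2 - 11*l + 18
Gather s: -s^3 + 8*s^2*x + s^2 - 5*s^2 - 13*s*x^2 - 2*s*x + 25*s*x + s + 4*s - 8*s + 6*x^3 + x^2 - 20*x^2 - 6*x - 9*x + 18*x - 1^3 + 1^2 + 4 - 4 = -s^3 + s^2*(8*x - 4) + s*(-13*x^2 + 23*x - 3) + 6*x^3 - 19*x^2 + 3*x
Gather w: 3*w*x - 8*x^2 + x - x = 3*w*x - 8*x^2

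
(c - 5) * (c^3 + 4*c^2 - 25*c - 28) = c^4 - c^3 - 45*c^2 + 97*c + 140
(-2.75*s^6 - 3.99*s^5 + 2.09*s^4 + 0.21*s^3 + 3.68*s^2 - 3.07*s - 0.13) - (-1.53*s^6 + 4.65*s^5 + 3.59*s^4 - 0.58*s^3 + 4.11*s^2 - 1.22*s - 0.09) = -1.22*s^6 - 8.64*s^5 - 1.5*s^4 + 0.79*s^3 - 0.43*s^2 - 1.85*s - 0.04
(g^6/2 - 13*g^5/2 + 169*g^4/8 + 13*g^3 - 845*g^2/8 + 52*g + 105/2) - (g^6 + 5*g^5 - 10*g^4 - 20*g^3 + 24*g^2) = -g^6/2 - 23*g^5/2 + 249*g^4/8 + 33*g^3 - 1037*g^2/8 + 52*g + 105/2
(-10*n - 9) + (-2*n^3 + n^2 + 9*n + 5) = -2*n^3 + n^2 - n - 4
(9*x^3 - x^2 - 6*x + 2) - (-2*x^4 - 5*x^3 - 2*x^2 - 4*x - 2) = 2*x^4 + 14*x^3 + x^2 - 2*x + 4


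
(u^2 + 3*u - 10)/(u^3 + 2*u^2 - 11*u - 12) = (u^2 + 3*u - 10)/(u^3 + 2*u^2 - 11*u - 12)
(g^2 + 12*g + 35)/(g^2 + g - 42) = (g + 5)/(g - 6)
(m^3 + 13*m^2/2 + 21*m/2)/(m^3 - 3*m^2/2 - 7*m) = (2*m^2 + 13*m + 21)/(2*m^2 - 3*m - 14)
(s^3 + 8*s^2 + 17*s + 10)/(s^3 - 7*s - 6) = (s + 5)/(s - 3)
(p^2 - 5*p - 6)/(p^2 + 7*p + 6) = (p - 6)/(p + 6)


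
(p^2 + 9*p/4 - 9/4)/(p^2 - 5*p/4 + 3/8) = 2*(p + 3)/(2*p - 1)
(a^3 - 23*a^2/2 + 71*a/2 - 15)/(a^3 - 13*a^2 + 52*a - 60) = (a - 1/2)/(a - 2)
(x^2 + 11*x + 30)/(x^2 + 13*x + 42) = (x + 5)/(x + 7)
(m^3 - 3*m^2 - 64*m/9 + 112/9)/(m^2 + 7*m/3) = m - 16/3 + 16/(3*m)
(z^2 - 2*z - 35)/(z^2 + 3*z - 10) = (z - 7)/(z - 2)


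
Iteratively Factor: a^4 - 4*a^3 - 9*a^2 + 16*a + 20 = (a - 5)*(a^3 + a^2 - 4*a - 4) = (a - 5)*(a + 1)*(a^2 - 4) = (a - 5)*(a - 2)*(a + 1)*(a + 2)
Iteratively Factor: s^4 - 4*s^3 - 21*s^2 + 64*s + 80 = (s + 4)*(s^3 - 8*s^2 + 11*s + 20) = (s + 1)*(s + 4)*(s^2 - 9*s + 20) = (s - 4)*(s + 1)*(s + 4)*(s - 5)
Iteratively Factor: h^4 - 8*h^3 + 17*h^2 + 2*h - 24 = (h + 1)*(h^3 - 9*h^2 + 26*h - 24) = (h - 3)*(h + 1)*(h^2 - 6*h + 8) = (h - 4)*(h - 3)*(h + 1)*(h - 2)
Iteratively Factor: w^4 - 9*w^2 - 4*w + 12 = (w + 2)*(w^3 - 2*w^2 - 5*w + 6) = (w + 2)^2*(w^2 - 4*w + 3) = (w - 3)*(w + 2)^2*(w - 1)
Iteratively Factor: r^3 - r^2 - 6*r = (r - 3)*(r^2 + 2*r) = r*(r - 3)*(r + 2)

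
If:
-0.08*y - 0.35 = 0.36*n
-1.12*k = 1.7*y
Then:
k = -1.51785714285714*y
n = -0.222222222222222*y - 0.972222222222222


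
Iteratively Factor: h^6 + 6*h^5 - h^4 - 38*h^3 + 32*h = (h + 4)*(h^5 + 2*h^4 - 9*h^3 - 2*h^2 + 8*h) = (h + 4)^2*(h^4 - 2*h^3 - h^2 + 2*h) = h*(h + 4)^2*(h^3 - 2*h^2 - h + 2) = h*(h + 1)*(h + 4)^2*(h^2 - 3*h + 2) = h*(h - 1)*(h + 1)*(h + 4)^2*(h - 2)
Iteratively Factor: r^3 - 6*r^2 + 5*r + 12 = (r - 3)*(r^2 - 3*r - 4) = (r - 4)*(r - 3)*(r + 1)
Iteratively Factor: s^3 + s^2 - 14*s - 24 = (s + 3)*(s^2 - 2*s - 8) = (s - 4)*(s + 3)*(s + 2)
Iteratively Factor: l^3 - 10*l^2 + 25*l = (l - 5)*(l^2 - 5*l) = l*(l - 5)*(l - 5)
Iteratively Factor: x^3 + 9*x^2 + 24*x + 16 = (x + 1)*(x^2 + 8*x + 16) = (x + 1)*(x + 4)*(x + 4)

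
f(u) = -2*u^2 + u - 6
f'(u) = 1 - 4*u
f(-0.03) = -6.03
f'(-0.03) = 1.12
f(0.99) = -6.97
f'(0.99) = -2.96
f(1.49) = -8.95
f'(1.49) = -4.96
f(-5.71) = -76.92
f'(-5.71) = 23.84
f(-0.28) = -6.44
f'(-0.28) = 2.12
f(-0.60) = -7.32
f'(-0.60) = 3.40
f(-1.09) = -9.47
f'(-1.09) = 5.36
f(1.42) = -8.61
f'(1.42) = -4.68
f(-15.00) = -471.00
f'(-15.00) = 61.00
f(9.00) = -159.00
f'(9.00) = -35.00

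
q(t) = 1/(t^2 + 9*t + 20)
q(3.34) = 0.02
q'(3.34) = -0.00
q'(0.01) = -0.02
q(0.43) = 0.04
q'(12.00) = 0.00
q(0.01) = 0.05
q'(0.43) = -0.02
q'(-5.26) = 14.16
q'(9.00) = 0.00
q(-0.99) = 0.08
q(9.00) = 0.01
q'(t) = (-2*t - 9)/(t^2 + 9*t + 20)^2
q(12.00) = 0.00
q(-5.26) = 3.05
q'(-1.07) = -0.05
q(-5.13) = 6.81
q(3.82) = 0.01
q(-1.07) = 0.09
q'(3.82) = -0.00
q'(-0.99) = -0.05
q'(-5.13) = 58.39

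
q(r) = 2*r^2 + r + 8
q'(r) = 4*r + 1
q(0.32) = 8.52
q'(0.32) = 2.28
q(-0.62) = 8.15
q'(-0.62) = -1.48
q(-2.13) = 14.94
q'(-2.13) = -7.52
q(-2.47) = 17.73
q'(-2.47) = -8.88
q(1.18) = 11.96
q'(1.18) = 5.72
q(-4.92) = 51.49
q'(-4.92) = -18.68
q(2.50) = 23.00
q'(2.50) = 11.00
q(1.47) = 13.79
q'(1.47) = 6.88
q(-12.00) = 284.00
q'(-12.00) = -47.00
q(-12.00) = 284.00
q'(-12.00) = -47.00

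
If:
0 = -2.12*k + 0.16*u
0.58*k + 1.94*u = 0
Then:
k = 0.00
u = 0.00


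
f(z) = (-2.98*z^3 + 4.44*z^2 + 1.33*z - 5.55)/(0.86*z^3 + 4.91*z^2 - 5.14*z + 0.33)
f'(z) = (-8.94*z^2 + 8.88*z + 1.33)/(0.86*z^3 + 4.91*z^2 - 5.14*z + 0.33) + (-2.58*z^2 - 9.82*z + 5.14)*(-2.98*z^3 + 4.44*z^2 + 1.33*z - 5.55)/(0.86*z^3 + 4.91*z^2 - 5.14*z + 0.33)^2 = (8.88178419700125e-16*z^5 - 18.4502*z^4 + 28.3468*z^3 - 17.9831*z^2 + 57.4314*z - 28.0881)/(0.7396*z^6 + 8.4452*z^5 + 15.2673*z^4 - 49.9072*z^3 + 29.6602*z^2 - 3.3924*z + 0.1089)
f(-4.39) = 7.29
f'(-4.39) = -4.93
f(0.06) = -138.23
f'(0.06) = -15862.18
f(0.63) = 4.96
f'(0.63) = 9.27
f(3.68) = -0.98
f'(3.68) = -0.25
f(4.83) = -1.24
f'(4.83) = -0.20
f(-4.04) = 5.80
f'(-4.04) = -3.70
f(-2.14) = 1.62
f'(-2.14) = -1.39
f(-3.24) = 3.52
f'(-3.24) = -2.20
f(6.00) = -1.45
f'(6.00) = -0.16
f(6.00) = -1.45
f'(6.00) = -0.16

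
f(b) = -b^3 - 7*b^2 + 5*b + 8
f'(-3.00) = 20.00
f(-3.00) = -43.00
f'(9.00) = -364.00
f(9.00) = -1243.00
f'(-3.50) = 17.25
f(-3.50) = -52.38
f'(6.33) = -203.83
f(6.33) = -494.47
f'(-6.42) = -28.77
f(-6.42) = -48.01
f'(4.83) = -132.61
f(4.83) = -243.83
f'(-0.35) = 9.53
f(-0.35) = 5.44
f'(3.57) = -83.21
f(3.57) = -108.86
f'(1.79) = -29.67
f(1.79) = -11.21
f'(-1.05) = 16.39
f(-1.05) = -3.81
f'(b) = -3*b^2 - 14*b + 5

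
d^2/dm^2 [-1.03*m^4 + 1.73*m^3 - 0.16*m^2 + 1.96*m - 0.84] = -12.36*m^2 + 10.38*m - 0.32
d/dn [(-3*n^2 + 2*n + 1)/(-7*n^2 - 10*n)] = 2*(22*n^2 + 7*n + 5)/(n^2*(49*n^2 + 140*n + 100))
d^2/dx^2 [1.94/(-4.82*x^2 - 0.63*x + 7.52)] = (90.141712*x^2 + 11.782008*x - 1.94*(9.64*x + 0.63)*(19.28*x + 1.26) - 140.636032)/(4.82*x^2 + 0.63*x - 7.52)^3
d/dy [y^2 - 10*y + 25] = 2*y - 10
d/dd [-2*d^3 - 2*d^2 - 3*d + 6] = -6*d^2 - 4*d - 3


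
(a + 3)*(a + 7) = a^2 + 10*a + 21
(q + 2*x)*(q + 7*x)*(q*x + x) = q^3*x + 9*q^2*x^2 + q^2*x + 14*q*x^3 + 9*q*x^2 + 14*x^3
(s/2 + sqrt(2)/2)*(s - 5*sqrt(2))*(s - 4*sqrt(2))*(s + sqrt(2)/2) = s^4/2 - 15*sqrt(2)*s^3/4 + 7*s^2 + 51*sqrt(2)*s/2 + 20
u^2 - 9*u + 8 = (u - 8)*(u - 1)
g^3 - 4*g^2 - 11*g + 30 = (g - 5)*(g - 2)*(g + 3)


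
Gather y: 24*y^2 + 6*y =24*y^2 + 6*y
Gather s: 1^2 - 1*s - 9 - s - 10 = -2*s - 18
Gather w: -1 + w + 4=w + 3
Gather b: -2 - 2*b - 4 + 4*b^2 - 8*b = 4*b^2 - 10*b - 6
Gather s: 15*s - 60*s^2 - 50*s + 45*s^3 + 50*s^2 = 45*s^3 - 10*s^2 - 35*s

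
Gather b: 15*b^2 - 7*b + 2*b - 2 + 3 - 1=15*b^2 - 5*b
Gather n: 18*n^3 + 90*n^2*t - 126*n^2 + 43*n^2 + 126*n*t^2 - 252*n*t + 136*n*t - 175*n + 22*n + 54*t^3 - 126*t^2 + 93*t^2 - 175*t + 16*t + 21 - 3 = 18*n^3 + n^2*(90*t - 83) + n*(126*t^2 - 116*t - 153) + 54*t^3 - 33*t^2 - 159*t + 18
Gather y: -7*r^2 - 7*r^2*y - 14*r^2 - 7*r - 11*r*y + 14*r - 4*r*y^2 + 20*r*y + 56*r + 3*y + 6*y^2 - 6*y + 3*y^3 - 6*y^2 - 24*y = -21*r^2 - 4*r*y^2 + 63*r + 3*y^3 + y*(-7*r^2 + 9*r - 27)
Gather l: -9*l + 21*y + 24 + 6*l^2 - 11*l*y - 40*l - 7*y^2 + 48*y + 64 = 6*l^2 + l*(-11*y - 49) - 7*y^2 + 69*y + 88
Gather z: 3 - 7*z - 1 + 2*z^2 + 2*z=2*z^2 - 5*z + 2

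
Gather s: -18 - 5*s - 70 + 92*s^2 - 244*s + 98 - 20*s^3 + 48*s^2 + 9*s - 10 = -20*s^3 + 140*s^2 - 240*s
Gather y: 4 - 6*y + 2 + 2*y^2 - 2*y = 2*y^2 - 8*y + 6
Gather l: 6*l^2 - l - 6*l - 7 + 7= 6*l^2 - 7*l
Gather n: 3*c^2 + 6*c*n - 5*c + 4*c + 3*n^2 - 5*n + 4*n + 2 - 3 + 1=3*c^2 - c + 3*n^2 + n*(6*c - 1)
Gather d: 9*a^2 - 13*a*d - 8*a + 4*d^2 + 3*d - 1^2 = 9*a^2 - 8*a + 4*d^2 + d*(3 - 13*a) - 1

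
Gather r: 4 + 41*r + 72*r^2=72*r^2 + 41*r + 4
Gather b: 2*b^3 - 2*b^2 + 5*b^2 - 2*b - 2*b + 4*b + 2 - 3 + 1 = 2*b^3 + 3*b^2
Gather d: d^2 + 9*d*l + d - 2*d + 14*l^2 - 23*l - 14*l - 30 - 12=d^2 + d*(9*l - 1) + 14*l^2 - 37*l - 42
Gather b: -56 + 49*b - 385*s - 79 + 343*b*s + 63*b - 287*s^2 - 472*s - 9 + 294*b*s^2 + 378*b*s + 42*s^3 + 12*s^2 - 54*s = b*(294*s^2 + 721*s + 112) + 42*s^3 - 275*s^2 - 911*s - 144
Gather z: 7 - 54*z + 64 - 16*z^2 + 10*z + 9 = -16*z^2 - 44*z + 80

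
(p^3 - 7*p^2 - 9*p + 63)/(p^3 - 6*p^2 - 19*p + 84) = (p + 3)/(p + 4)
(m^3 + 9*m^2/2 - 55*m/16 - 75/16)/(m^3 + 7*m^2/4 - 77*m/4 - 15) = (m - 5/4)/(m - 4)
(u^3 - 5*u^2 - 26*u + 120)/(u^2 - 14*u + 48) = (u^2 + u - 20)/(u - 8)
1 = 1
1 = 1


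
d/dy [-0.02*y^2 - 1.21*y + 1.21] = -0.04*y - 1.21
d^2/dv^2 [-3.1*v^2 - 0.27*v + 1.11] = -6.20000000000000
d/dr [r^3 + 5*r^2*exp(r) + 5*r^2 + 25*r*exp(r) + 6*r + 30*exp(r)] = 5*r^2*exp(r) + 3*r^2 + 35*r*exp(r) + 10*r + 55*exp(r) + 6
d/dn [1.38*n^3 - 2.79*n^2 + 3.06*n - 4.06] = 4.14*n^2 - 5.58*n + 3.06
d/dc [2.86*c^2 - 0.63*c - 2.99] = 5.72*c - 0.63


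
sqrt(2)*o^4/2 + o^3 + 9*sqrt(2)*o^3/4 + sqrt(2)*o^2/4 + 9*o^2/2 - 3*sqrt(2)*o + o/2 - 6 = (o - 1)*(o + 3/2)*(o + 4)*(sqrt(2)*o/2 + 1)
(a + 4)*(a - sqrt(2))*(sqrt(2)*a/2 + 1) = sqrt(2)*a^3/2 + 2*sqrt(2)*a^2 - sqrt(2)*a - 4*sqrt(2)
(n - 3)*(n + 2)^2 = n^3 + n^2 - 8*n - 12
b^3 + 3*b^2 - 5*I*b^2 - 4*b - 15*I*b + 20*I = (b - 1)*(b + 4)*(b - 5*I)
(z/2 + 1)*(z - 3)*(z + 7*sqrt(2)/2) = z^3/2 - z^2/2 + 7*sqrt(2)*z^2/4 - 3*z - 7*sqrt(2)*z/4 - 21*sqrt(2)/2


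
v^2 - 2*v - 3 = (v - 3)*(v + 1)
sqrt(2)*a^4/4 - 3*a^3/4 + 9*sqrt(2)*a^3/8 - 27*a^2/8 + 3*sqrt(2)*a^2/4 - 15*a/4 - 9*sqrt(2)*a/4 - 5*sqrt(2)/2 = (a/2 + 1)*(a + 5/2)*(a - 2*sqrt(2))*(sqrt(2)*a/2 + 1/2)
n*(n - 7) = n^2 - 7*n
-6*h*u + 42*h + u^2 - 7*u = (-6*h + u)*(u - 7)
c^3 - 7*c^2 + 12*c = c*(c - 4)*(c - 3)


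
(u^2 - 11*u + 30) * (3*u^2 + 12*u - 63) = 3*u^4 - 21*u^3 - 105*u^2 + 1053*u - 1890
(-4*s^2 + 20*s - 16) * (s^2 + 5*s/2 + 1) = -4*s^4 + 10*s^3 + 30*s^2 - 20*s - 16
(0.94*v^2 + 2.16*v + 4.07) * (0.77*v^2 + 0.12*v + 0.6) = 0.7238*v^4 + 1.776*v^3 + 3.9571*v^2 + 1.7844*v + 2.442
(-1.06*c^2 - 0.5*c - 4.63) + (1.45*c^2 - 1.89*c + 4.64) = 0.39*c^2 - 2.39*c + 0.00999999999999979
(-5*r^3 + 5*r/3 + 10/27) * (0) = 0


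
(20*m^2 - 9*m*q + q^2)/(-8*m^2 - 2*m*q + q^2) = (-5*m + q)/(2*m + q)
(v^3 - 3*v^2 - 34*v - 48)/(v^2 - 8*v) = v + 5 + 6/v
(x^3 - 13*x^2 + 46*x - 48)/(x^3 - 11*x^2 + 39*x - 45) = (x^2 - 10*x + 16)/(x^2 - 8*x + 15)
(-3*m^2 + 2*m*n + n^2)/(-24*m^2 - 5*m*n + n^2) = (m - n)/(8*m - n)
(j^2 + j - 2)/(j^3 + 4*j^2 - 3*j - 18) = (j^2 + j - 2)/(j^3 + 4*j^2 - 3*j - 18)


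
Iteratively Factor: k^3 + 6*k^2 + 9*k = (k + 3)*(k^2 + 3*k) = (k + 3)^2*(k)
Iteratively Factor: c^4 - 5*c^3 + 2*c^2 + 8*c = (c + 1)*(c^3 - 6*c^2 + 8*c) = (c - 2)*(c + 1)*(c^2 - 4*c) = (c - 4)*(c - 2)*(c + 1)*(c)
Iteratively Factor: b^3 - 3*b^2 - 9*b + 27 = (b - 3)*(b^2 - 9) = (b - 3)^2*(b + 3)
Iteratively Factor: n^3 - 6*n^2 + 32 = (n - 4)*(n^2 - 2*n - 8) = (n - 4)^2*(n + 2)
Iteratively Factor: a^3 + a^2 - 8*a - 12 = (a - 3)*(a^2 + 4*a + 4) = (a - 3)*(a + 2)*(a + 2)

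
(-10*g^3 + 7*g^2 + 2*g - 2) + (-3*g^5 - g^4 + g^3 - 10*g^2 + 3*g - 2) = -3*g^5 - g^4 - 9*g^3 - 3*g^2 + 5*g - 4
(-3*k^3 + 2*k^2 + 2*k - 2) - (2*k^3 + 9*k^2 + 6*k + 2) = -5*k^3 - 7*k^2 - 4*k - 4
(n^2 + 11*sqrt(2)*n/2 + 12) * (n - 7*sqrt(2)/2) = n^3 + 2*sqrt(2)*n^2 - 53*n/2 - 42*sqrt(2)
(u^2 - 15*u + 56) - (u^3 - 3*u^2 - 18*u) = -u^3 + 4*u^2 + 3*u + 56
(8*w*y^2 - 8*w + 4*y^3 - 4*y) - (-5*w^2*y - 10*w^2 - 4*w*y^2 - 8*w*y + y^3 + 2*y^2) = 5*w^2*y + 10*w^2 + 12*w*y^2 + 8*w*y - 8*w + 3*y^3 - 2*y^2 - 4*y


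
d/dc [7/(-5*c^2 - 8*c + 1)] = 14*(5*c + 4)/(5*c^2 + 8*c - 1)^2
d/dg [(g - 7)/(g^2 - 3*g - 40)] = (g^2 - 3*g - (g - 7)*(2*g - 3) - 40)/(-g^2 + 3*g + 40)^2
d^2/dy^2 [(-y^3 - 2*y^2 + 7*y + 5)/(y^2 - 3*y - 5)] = 2*(-13*y^3 - 60*y^2 - 15*y - 85)/(y^6 - 9*y^5 + 12*y^4 + 63*y^3 - 60*y^2 - 225*y - 125)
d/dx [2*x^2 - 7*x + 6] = 4*x - 7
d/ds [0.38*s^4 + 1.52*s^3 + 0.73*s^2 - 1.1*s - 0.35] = 1.52*s^3 + 4.56*s^2 + 1.46*s - 1.1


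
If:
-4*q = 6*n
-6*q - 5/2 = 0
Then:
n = 5/18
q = -5/12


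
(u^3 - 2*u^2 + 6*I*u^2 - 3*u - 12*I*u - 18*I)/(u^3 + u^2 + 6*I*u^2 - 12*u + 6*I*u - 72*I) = (u + 1)/(u + 4)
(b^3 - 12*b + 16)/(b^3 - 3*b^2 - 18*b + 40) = (b - 2)/(b - 5)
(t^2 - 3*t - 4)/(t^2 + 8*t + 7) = (t - 4)/(t + 7)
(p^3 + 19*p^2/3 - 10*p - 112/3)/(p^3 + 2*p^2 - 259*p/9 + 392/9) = 3*(p + 2)/(3*p - 7)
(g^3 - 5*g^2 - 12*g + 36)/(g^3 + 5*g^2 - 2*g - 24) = (g - 6)/(g + 4)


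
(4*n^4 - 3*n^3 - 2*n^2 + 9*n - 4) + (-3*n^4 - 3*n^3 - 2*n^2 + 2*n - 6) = n^4 - 6*n^3 - 4*n^2 + 11*n - 10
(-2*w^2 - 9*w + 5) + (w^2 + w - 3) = -w^2 - 8*w + 2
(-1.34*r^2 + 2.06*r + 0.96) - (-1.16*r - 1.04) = -1.34*r^2 + 3.22*r + 2.0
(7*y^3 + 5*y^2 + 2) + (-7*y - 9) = 7*y^3 + 5*y^2 - 7*y - 7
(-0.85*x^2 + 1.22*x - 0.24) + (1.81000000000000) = -0.85*x^2 + 1.22*x + 1.57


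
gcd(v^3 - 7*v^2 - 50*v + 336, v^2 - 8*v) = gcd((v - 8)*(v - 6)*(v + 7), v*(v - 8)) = v - 8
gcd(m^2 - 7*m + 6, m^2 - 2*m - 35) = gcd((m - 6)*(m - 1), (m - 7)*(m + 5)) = 1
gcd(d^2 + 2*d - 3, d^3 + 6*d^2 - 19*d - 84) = d + 3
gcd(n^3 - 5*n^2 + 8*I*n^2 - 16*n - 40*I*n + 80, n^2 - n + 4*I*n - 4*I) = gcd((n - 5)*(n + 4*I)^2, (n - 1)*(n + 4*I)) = n + 4*I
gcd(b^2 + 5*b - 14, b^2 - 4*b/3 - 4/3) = b - 2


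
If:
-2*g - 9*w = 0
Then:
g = -9*w/2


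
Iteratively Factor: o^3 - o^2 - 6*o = (o)*(o^2 - o - 6) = o*(o + 2)*(o - 3)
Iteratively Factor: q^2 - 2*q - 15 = (q - 5)*(q + 3)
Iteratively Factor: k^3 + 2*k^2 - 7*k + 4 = (k - 1)*(k^2 + 3*k - 4) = (k - 1)*(k + 4)*(k - 1)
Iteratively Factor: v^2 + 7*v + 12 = (v + 3)*(v + 4)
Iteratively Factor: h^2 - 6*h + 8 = (h - 2)*(h - 4)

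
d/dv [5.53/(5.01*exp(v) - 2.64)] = -27.7053*exp(v)/(5.01*exp(v) - 2.64)^2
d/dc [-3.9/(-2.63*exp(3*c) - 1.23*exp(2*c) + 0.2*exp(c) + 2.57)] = (-30.771*exp(2*c) - 9.594*exp(c) + 0.78)*exp(c)/(2.63*exp(3*c) + 1.23*exp(2*c) - 0.2*exp(c) - 2.57)^2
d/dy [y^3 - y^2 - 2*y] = 3*y^2 - 2*y - 2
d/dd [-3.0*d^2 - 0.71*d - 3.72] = -6.0*d - 0.71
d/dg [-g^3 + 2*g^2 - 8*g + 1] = -3*g^2 + 4*g - 8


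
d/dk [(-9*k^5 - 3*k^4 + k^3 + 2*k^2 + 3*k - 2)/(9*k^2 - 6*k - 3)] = (-81*k^6 + 54*k^5 + 66*k^4 + 8*k^3 - 16*k^2 + 8*k - 7)/(3*(9*k^4 - 12*k^3 - 2*k^2 + 4*k + 1))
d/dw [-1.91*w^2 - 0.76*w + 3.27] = -3.82*w - 0.76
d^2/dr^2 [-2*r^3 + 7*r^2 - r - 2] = 14 - 12*r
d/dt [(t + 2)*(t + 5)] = 2*t + 7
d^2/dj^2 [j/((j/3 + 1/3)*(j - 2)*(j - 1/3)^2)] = 108*(27*j^5 - 42*j^4 - 10*j^3 + 9*j^2 + 33*j + 11)/(81*j^10 - 351*j^9 + 135*j^8 + 1041*j^7 - 827*j^6 - 993*j^5 + 837*j^4 + 155*j^3 - 282*j^2 + 84*j - 8)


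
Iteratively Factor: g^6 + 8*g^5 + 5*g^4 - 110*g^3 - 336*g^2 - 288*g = (g + 4)*(g^5 + 4*g^4 - 11*g^3 - 66*g^2 - 72*g) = (g + 3)*(g + 4)*(g^4 + g^3 - 14*g^2 - 24*g) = (g + 3)^2*(g + 4)*(g^3 - 2*g^2 - 8*g) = (g - 4)*(g + 3)^2*(g + 4)*(g^2 + 2*g) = (g - 4)*(g + 2)*(g + 3)^2*(g + 4)*(g)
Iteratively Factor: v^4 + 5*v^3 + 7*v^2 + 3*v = (v + 1)*(v^3 + 4*v^2 + 3*v) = v*(v + 1)*(v^2 + 4*v + 3) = v*(v + 1)*(v + 3)*(v + 1)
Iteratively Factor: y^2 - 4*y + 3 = (y - 1)*(y - 3)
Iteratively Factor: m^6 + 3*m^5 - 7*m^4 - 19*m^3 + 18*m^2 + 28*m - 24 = (m + 2)*(m^5 + m^4 - 9*m^3 - m^2 + 20*m - 12) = (m + 2)^2*(m^4 - m^3 - 7*m^2 + 13*m - 6) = (m - 2)*(m + 2)^2*(m^3 + m^2 - 5*m + 3) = (m - 2)*(m + 2)^2*(m + 3)*(m^2 - 2*m + 1) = (m - 2)*(m - 1)*(m + 2)^2*(m + 3)*(m - 1)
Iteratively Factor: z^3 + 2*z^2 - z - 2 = (z + 2)*(z^2 - 1) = (z - 1)*(z + 2)*(z + 1)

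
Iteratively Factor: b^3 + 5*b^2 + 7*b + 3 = (b + 1)*(b^2 + 4*b + 3) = (b + 1)^2*(b + 3)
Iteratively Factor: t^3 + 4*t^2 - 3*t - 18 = (t + 3)*(t^2 + t - 6) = (t + 3)^2*(t - 2)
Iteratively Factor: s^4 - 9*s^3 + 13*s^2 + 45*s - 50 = (s + 2)*(s^3 - 11*s^2 + 35*s - 25) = (s - 5)*(s + 2)*(s^2 - 6*s + 5) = (s - 5)^2*(s + 2)*(s - 1)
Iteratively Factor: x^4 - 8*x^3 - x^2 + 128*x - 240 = (x + 4)*(x^3 - 12*x^2 + 47*x - 60) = (x - 4)*(x + 4)*(x^2 - 8*x + 15) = (x - 4)*(x - 3)*(x + 4)*(x - 5)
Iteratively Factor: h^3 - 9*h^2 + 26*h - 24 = (h - 2)*(h^2 - 7*h + 12) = (h - 3)*(h - 2)*(h - 4)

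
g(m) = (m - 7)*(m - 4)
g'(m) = 2*m - 11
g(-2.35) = 59.37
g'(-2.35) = -15.70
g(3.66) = 1.14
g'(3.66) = -3.68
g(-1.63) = 48.59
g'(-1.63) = -14.26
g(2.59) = 6.22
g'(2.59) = -5.82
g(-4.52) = 98.15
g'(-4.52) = -20.04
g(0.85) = 19.37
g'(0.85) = -9.30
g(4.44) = -1.13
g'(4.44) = -2.12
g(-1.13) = 41.71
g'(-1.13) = -13.26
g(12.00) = 40.00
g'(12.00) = 13.00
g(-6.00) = 130.00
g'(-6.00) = -23.00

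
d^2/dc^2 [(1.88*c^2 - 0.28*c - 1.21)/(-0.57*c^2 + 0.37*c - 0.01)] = (-0.61104*c^3 + 2.42307*c^2 - 1.54071*c + 0.3192)/(0.185193*c^6 - 0.360639*c^5 + 0.243846*c^4 - 0.063307*c^3 + 0.004278*c^2 - 0.000111*c + 1.0e-6)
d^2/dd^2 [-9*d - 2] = 0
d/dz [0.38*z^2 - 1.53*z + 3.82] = 0.76*z - 1.53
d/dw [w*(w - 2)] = 2*w - 2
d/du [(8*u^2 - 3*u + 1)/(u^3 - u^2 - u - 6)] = ((3 - 16*u)*(-u^3 + u^2 + u + 6) + (-3*u^2 + 2*u + 1)*(8*u^2 - 3*u + 1))/(-u^3 + u^2 + u + 6)^2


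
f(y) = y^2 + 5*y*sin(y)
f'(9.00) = -20.94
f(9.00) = 99.55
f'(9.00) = -20.94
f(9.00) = 99.55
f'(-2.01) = -4.27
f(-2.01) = 13.14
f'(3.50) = -11.14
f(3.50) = 6.11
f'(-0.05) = -0.60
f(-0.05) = 0.01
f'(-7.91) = -18.60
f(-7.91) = 102.06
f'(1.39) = 8.95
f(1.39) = 8.77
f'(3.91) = -9.71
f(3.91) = 1.70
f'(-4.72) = -4.62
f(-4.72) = -1.32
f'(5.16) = 16.98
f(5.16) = 3.37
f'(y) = 5*y*cos(y) + 2*y + 5*sin(y)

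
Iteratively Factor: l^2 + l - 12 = (l + 4)*(l - 3)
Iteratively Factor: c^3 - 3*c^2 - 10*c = (c + 2)*(c^2 - 5*c) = c*(c + 2)*(c - 5)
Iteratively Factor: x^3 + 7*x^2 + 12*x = (x + 4)*(x^2 + 3*x) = (x + 3)*(x + 4)*(x)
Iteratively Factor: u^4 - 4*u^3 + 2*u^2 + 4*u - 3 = (u - 1)*(u^3 - 3*u^2 - u + 3) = (u - 3)*(u - 1)*(u^2 - 1) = (u - 3)*(u - 1)^2*(u + 1)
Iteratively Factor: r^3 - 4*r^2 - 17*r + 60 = (r - 3)*(r^2 - r - 20) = (r - 5)*(r - 3)*(r + 4)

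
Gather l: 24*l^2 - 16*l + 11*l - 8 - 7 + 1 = 24*l^2 - 5*l - 14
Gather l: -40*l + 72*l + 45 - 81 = 32*l - 36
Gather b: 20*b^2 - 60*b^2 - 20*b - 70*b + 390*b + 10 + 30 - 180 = -40*b^2 + 300*b - 140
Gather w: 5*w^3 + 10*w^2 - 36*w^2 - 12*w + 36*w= 5*w^3 - 26*w^2 + 24*w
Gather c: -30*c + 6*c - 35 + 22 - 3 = -24*c - 16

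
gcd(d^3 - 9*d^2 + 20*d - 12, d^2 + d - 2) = d - 1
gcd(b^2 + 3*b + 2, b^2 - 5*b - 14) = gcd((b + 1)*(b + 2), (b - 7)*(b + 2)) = b + 2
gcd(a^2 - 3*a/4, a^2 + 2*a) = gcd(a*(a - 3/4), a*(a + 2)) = a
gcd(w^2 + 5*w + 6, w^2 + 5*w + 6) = w^2 + 5*w + 6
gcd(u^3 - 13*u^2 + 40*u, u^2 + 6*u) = u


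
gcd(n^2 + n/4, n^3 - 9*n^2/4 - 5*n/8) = n^2 + n/4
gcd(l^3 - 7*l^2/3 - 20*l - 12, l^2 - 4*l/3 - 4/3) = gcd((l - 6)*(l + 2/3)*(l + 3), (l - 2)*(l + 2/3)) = l + 2/3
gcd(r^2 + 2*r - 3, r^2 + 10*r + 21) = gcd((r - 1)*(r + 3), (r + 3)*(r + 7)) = r + 3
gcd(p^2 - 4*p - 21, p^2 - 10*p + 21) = p - 7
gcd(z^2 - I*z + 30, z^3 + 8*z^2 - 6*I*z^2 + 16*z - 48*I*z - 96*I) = z - 6*I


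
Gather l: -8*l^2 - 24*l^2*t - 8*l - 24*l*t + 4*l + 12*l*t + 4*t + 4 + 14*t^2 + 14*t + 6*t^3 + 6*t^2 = l^2*(-24*t - 8) + l*(-12*t - 4) + 6*t^3 + 20*t^2 + 18*t + 4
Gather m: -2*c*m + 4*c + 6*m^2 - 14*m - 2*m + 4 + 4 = 4*c + 6*m^2 + m*(-2*c - 16) + 8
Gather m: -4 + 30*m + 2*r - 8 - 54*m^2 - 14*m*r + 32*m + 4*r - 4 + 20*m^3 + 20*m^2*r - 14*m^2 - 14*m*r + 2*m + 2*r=20*m^3 + m^2*(20*r - 68) + m*(64 - 28*r) + 8*r - 16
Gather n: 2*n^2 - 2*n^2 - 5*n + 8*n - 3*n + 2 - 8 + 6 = 0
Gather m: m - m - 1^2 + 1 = 0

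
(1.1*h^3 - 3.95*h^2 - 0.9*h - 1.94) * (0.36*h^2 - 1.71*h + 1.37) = 0.396*h^5 - 3.303*h^4 + 7.9375*h^3 - 4.5709*h^2 + 2.0844*h - 2.6578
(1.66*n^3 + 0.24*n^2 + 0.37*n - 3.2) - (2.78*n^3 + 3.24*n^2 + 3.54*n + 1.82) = -1.12*n^3 - 3.0*n^2 - 3.17*n - 5.02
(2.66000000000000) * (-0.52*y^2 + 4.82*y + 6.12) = -1.3832*y^2 + 12.8212*y + 16.2792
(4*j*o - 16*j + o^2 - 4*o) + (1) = 4*j*o - 16*j + o^2 - 4*o + 1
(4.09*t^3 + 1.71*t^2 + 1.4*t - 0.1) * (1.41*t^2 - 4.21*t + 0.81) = 5.7669*t^5 - 14.8078*t^4 - 1.9122*t^3 - 4.6499*t^2 + 1.555*t - 0.081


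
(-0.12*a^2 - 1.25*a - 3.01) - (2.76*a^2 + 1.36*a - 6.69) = -2.88*a^2 - 2.61*a + 3.68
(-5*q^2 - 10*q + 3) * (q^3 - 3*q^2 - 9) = -5*q^5 + 5*q^4 + 33*q^3 + 36*q^2 + 90*q - 27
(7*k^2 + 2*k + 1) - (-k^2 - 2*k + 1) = 8*k^2 + 4*k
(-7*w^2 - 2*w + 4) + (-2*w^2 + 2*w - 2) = 2 - 9*w^2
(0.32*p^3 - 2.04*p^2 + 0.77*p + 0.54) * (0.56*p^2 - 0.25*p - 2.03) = 0.1792*p^5 - 1.2224*p^4 + 0.2916*p^3 + 4.2511*p^2 - 1.6981*p - 1.0962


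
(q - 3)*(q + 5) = q^2 + 2*q - 15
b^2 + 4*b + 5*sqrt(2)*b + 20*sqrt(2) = (b + 4)*(b + 5*sqrt(2))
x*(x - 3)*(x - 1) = x^3 - 4*x^2 + 3*x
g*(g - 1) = g^2 - g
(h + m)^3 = h^3 + 3*h^2*m + 3*h*m^2 + m^3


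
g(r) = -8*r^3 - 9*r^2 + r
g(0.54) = -3.34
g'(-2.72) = -127.60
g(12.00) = -15108.00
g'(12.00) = -3671.00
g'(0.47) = -12.76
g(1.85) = -79.61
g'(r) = -24*r^2 - 18*r + 1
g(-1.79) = 15.26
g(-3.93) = 342.65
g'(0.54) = -15.72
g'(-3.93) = -298.94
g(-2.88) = 113.57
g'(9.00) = -2105.00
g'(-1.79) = -43.68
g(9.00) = -6552.00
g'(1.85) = -114.44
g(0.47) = -2.35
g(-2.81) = 103.63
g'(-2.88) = -146.23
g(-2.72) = 91.68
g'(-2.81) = -137.93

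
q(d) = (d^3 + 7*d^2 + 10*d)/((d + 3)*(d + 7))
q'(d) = (3*d^2 + 14*d + 10)/((d + 3)*(d + 7)) - (d^3 + 7*d^2 + 10*d)/((d + 3)*(d + 7)^2) - (d^3 + 7*d^2 + 10*d)/((d + 3)^2*(d + 7)) = (d^4 + 20*d^3 + 123*d^2 + 294*d + 210)/(d^4 + 20*d^3 + 142*d^2 + 420*d + 441)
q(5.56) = 4.13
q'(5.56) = 0.87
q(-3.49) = -4.57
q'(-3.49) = -6.67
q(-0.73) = -0.28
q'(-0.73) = 0.26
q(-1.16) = -0.35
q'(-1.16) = 0.04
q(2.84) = 1.88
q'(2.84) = 0.78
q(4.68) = 3.37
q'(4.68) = 0.85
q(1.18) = 0.68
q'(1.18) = 0.65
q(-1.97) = -0.03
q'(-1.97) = -1.11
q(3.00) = 2.00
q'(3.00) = 0.78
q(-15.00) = -20.31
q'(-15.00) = 0.72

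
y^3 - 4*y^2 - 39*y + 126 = (y - 7)*(y - 3)*(y + 6)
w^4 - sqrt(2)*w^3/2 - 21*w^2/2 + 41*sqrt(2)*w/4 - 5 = (w - 2*sqrt(2))*(w - sqrt(2)/2)^2*(w + 5*sqrt(2)/2)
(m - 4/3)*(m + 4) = m^2 + 8*m/3 - 16/3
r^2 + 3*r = r*(r + 3)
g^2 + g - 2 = (g - 1)*(g + 2)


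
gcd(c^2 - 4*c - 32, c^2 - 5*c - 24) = c - 8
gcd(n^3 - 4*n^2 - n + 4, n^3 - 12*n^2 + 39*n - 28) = n^2 - 5*n + 4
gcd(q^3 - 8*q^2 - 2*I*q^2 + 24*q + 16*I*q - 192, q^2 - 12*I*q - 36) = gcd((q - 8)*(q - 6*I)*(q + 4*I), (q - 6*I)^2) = q - 6*I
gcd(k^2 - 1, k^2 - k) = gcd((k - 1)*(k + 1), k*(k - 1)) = k - 1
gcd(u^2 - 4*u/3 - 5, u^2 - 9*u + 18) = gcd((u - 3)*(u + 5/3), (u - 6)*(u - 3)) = u - 3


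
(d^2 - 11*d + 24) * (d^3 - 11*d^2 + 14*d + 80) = d^5 - 22*d^4 + 159*d^3 - 338*d^2 - 544*d + 1920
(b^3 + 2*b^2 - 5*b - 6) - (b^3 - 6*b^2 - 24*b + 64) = 8*b^2 + 19*b - 70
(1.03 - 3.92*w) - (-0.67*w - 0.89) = 1.92 - 3.25*w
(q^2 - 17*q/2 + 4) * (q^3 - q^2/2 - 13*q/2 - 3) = q^5 - 9*q^4 + 7*q^3/4 + 201*q^2/4 - q/2 - 12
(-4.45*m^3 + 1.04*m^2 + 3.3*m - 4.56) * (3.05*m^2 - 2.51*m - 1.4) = -13.5725*m^5 + 14.3415*m^4 + 13.6846*m^3 - 23.647*m^2 + 6.8256*m + 6.384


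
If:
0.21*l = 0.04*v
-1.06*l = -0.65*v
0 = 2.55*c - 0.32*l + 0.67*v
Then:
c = 0.00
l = 0.00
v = 0.00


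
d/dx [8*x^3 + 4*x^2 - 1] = 8*x*(3*x + 1)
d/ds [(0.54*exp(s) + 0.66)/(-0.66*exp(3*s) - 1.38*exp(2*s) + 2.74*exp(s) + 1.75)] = (0.7128*exp(3*s) + 2.052*exp(2*s) + 1.8216*exp(s) - 0.8634)*exp(s)/(0.4356*exp(6*s) + 1.8216*exp(5*s) - 1.7124*exp(4*s) - 9.8724*exp(3*s) + 2.6776*exp(2*s) + 9.59*exp(s) + 3.0625)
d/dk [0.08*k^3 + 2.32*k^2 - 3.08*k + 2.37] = 0.24*k^2 + 4.64*k - 3.08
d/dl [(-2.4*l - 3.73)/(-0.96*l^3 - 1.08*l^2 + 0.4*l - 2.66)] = (-4.608*l^3 - 13.3344*l^2 - 8.0568*l + 7.876)/(0.9216*l^6 + 2.0736*l^5 + 0.3984*l^4 + 4.2432*l^3 + 5.9056*l^2 - 2.128*l + 7.0756)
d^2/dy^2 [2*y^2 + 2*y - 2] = 4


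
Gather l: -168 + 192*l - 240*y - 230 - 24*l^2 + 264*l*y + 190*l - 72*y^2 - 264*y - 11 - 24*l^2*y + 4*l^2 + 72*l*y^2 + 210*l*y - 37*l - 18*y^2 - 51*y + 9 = l^2*(-24*y - 20) + l*(72*y^2 + 474*y + 345) - 90*y^2 - 555*y - 400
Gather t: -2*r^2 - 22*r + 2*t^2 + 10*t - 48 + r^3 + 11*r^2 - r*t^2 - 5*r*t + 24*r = r^3 + 9*r^2 + 2*r + t^2*(2 - r) + t*(10 - 5*r) - 48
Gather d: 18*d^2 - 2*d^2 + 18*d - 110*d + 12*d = 16*d^2 - 80*d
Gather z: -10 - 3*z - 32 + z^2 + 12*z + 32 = z^2 + 9*z - 10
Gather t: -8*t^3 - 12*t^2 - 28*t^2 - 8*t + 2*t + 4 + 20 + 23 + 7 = -8*t^3 - 40*t^2 - 6*t + 54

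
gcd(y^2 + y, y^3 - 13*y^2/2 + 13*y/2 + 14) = y + 1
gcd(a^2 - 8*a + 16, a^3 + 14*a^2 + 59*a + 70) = 1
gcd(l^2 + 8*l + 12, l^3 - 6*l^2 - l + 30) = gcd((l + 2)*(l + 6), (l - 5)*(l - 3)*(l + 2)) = l + 2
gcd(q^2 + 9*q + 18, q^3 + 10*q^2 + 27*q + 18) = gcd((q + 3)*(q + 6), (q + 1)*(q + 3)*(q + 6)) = q^2 + 9*q + 18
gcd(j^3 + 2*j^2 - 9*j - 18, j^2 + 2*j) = j + 2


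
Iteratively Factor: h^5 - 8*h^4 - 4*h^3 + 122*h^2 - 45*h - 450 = (h + 3)*(h^4 - 11*h^3 + 29*h^2 + 35*h - 150) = (h - 3)*(h + 3)*(h^3 - 8*h^2 + 5*h + 50) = (h - 5)*(h - 3)*(h + 3)*(h^2 - 3*h - 10) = (h - 5)^2*(h - 3)*(h + 3)*(h + 2)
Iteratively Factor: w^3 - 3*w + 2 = (w - 1)*(w^2 + w - 2) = (w - 1)*(w + 2)*(w - 1)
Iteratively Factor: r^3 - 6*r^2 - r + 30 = (r + 2)*(r^2 - 8*r + 15) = (r - 5)*(r + 2)*(r - 3)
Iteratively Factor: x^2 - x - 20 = (x + 4)*(x - 5)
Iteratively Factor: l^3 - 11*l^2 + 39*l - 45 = (l - 5)*(l^2 - 6*l + 9) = (l - 5)*(l - 3)*(l - 3)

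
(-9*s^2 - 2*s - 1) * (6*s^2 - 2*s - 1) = -54*s^4 + 6*s^3 + 7*s^2 + 4*s + 1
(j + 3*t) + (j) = 2*j + 3*t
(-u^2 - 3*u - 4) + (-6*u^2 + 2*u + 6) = -7*u^2 - u + 2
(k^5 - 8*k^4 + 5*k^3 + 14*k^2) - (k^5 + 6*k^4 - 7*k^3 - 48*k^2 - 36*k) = -14*k^4 + 12*k^3 + 62*k^2 + 36*k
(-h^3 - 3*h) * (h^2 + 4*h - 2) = -h^5 - 4*h^4 - h^3 - 12*h^2 + 6*h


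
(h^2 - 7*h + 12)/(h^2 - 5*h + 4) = (h - 3)/(h - 1)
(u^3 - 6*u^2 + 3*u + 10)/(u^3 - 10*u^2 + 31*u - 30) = (u + 1)/(u - 3)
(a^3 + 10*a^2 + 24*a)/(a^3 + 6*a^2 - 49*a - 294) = a*(a + 4)/(a^2 - 49)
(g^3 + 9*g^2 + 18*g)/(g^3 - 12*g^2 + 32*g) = (g^2 + 9*g + 18)/(g^2 - 12*g + 32)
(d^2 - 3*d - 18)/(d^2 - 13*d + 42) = (d + 3)/(d - 7)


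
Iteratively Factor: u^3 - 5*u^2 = (u)*(u^2 - 5*u) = u^2*(u - 5)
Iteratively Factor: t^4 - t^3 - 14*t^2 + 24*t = (t - 3)*(t^3 + 2*t^2 - 8*t) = t*(t - 3)*(t^2 + 2*t - 8) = t*(t - 3)*(t - 2)*(t + 4)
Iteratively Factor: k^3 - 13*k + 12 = (k + 4)*(k^2 - 4*k + 3) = (k - 1)*(k + 4)*(k - 3)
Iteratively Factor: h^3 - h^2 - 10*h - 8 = (h + 1)*(h^2 - 2*h - 8) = (h + 1)*(h + 2)*(h - 4)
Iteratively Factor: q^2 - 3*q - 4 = (q - 4)*(q + 1)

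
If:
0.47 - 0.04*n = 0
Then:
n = 11.75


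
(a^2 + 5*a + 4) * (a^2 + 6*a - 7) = a^4 + 11*a^3 + 27*a^2 - 11*a - 28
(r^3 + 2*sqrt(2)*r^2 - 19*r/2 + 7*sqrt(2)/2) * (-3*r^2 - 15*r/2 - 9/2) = -3*r^5 - 6*sqrt(2)*r^4 - 15*r^4/2 - 15*sqrt(2)*r^3 + 24*r^3 - 39*sqrt(2)*r^2/2 + 285*r^2/4 - 105*sqrt(2)*r/4 + 171*r/4 - 63*sqrt(2)/4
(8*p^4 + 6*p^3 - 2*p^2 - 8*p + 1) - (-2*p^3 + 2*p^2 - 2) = 8*p^4 + 8*p^3 - 4*p^2 - 8*p + 3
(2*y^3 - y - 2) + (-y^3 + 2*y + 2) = y^3 + y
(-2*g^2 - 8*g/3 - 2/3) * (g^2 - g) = -2*g^4 - 2*g^3/3 + 2*g^2 + 2*g/3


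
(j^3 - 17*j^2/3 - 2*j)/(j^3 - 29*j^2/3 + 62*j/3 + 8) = j/(j - 4)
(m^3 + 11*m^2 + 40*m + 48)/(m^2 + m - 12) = (m^2 + 7*m + 12)/(m - 3)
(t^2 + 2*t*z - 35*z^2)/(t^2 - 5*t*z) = (t + 7*z)/t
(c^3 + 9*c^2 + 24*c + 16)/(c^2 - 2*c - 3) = (c^2 + 8*c + 16)/(c - 3)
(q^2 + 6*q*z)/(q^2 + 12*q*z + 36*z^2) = q/(q + 6*z)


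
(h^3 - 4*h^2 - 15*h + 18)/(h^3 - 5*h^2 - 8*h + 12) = (h + 3)/(h + 2)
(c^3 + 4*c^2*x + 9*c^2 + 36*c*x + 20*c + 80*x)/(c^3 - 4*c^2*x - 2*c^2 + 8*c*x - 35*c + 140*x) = (-c^2 - 4*c*x - 4*c - 16*x)/(-c^2 + 4*c*x + 7*c - 28*x)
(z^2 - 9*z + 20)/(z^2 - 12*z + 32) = (z - 5)/(z - 8)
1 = 1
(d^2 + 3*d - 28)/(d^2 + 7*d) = (d - 4)/d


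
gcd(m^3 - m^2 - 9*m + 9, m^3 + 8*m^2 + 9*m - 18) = m^2 + 2*m - 3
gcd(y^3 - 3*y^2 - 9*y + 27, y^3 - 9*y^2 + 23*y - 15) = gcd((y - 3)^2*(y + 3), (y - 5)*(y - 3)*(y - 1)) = y - 3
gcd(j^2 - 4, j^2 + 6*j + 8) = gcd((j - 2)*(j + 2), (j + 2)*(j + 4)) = j + 2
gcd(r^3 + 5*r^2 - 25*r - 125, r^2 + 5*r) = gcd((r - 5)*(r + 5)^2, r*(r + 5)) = r + 5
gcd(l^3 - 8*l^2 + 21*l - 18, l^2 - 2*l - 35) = 1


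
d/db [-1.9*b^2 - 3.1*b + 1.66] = -3.8*b - 3.1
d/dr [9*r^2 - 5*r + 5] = 18*r - 5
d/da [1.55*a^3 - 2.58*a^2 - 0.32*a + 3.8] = 4.65*a^2 - 5.16*a - 0.32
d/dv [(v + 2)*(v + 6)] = 2*v + 8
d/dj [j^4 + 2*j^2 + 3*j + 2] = 4*j^3 + 4*j + 3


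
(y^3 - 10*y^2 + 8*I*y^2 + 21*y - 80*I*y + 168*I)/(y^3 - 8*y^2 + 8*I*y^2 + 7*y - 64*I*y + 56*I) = (y - 3)/(y - 1)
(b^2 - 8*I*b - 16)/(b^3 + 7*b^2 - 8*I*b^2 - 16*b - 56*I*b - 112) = 1/(b + 7)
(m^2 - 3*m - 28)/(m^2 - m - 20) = (m - 7)/(m - 5)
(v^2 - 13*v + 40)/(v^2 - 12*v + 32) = (v - 5)/(v - 4)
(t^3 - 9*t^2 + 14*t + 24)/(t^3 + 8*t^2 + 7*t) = (t^2 - 10*t + 24)/(t*(t + 7))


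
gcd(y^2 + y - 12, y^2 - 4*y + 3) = y - 3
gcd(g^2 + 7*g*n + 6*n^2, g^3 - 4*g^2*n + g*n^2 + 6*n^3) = g + n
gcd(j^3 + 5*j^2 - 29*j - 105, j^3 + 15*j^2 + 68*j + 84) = j + 7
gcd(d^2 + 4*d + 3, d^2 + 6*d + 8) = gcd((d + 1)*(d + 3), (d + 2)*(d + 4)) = 1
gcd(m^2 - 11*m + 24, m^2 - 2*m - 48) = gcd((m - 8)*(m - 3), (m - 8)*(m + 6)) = m - 8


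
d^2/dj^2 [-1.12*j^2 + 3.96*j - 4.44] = -2.24000000000000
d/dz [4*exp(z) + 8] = 4*exp(z)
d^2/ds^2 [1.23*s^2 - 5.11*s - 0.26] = 2.46000000000000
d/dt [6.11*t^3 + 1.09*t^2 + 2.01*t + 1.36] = 18.33*t^2 + 2.18*t + 2.01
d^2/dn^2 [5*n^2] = 10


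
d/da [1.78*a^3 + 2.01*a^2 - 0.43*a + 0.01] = 5.34*a^2 + 4.02*a - 0.43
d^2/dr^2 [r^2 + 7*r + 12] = 2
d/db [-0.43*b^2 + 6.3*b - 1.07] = 6.3 - 0.86*b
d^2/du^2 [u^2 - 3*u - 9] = 2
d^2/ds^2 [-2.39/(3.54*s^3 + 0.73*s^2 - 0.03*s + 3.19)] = ((50.7636*s + 3.4894)*(3.54*s^3 + 0.73*s^2 - 0.03*s + 3.19) - 2.39*(10.62*s^2 + 1.46*s - 0.03)*(21.24*s^2 + 2.92*s - 0.06))/(3.54*s^3 + 0.73*s^2 - 0.03*s + 3.19)^3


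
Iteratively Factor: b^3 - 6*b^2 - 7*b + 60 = (b + 3)*(b^2 - 9*b + 20) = (b - 4)*(b + 3)*(b - 5)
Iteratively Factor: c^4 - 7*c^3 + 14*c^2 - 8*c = (c)*(c^3 - 7*c^2 + 14*c - 8) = c*(c - 1)*(c^2 - 6*c + 8) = c*(c - 2)*(c - 1)*(c - 4)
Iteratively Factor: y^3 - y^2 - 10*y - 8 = (y - 4)*(y^2 + 3*y + 2) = (y - 4)*(y + 1)*(y + 2)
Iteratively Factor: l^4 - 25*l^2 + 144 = (l + 3)*(l^3 - 3*l^2 - 16*l + 48) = (l - 3)*(l + 3)*(l^2 - 16) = (l - 3)*(l + 3)*(l + 4)*(l - 4)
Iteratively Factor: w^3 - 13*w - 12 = (w - 4)*(w^2 + 4*w + 3) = (w - 4)*(w + 1)*(w + 3)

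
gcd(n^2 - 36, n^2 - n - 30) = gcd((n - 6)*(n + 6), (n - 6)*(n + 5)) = n - 6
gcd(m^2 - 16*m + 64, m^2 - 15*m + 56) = m - 8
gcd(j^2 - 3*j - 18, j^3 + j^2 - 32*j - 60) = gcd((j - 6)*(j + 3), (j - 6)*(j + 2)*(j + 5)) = j - 6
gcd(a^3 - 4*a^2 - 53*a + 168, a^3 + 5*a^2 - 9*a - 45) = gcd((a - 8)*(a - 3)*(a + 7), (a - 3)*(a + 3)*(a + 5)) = a - 3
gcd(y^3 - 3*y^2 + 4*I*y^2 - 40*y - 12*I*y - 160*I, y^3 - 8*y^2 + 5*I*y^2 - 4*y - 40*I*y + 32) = y^2 + y*(-8 + 4*I) - 32*I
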